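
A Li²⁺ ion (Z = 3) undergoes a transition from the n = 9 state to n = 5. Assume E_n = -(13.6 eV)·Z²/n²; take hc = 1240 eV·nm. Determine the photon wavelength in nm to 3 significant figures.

For Z = 3 the level energies scale as Z², so the effective Rydberg energy is 13.6 × 9 = 122.4 eV.
ΔE = 122.4 × (1/5² − 1/9²) = 122.4 × 0.02765 = 3.385 eV.
λ = hc/ΔE = 1240 / 3.385 = 366 nm.

366 nm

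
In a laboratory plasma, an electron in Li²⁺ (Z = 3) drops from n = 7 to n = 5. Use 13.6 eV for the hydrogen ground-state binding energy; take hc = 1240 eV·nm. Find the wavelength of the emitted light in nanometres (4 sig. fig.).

For Z = 3 the level energies scale as Z², so the effective Rydberg energy is 13.6 × 9 = 122.4 eV.
ΔE = 122.4 × (1/5² − 1/7²) = 122.4 × 0.01959 = 2.398 eV.
λ = hc/ΔE = 1240 / 2.398 = 517.1 nm.

517.1 nm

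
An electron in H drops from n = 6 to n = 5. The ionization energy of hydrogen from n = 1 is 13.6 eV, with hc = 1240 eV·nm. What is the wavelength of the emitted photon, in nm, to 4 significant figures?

7460 nm

ΔE = 13.60 × (1/5² − 1/6²) = 13.60 × 0.01222 = 0.1662 eV.
λ = hc/ΔE = 1240 / 0.1662 = 7460 nm.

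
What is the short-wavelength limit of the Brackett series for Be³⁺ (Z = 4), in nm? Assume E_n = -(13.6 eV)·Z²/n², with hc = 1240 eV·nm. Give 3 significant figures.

91.2 nm

The Brackett series has lower level n_f = 4; the series limit corresponds to n_i → ∞.
ΔE_max = 13.6 × 16 / 4² = 13.60 eV.
λ_min = 1240 / 13.60 = 91.2 nm.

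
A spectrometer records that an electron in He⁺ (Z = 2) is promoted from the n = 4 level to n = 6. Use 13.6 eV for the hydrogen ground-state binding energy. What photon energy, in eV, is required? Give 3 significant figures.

1.89 eV

The Bohr energies scale as Z², so for Z = 2: E_n = −54.40/n² eV.
E_6 = −54.40/36 = −1.511 eV and E_4 = −54.40/16 = −3.400 eV.
The photon energy is |E_6 − E_4| = 1.89 eV.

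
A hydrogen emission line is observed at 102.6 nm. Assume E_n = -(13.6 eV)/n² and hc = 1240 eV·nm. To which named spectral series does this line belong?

Lyman

ΔE = 1240/102.6 = 12.09 eV.
This matches 13.6 × (1/1² − 1/3²), so n_f = 1: the Lyman series.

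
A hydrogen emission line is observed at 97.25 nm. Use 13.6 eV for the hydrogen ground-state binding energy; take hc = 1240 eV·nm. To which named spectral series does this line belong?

Lyman

ΔE = 1240/97.25 = 12.75 eV.
This matches 13.6 × (1/1² − 1/4²), so n_f = 1: the Lyman series.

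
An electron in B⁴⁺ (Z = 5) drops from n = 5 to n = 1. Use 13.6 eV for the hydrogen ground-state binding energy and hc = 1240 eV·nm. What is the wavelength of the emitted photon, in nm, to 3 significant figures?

3.80 nm

For Z = 5 the level energies scale as Z², so the effective Rydberg energy is 13.6 × 25 = 340.0 eV.
ΔE = 340.0 × (1/1² − 1/5²) = 340.0 × 0.9600 = 326.4 eV.
λ = hc/ΔE = 1240 / 326.4 = 3.80 nm.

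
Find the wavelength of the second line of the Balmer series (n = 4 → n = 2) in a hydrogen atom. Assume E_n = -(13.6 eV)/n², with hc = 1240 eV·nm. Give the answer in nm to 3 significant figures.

486 nm

The Balmer series terminates on n_f = 2; the second line has n_i = 2+2 = 4.
ΔE = 13.60 × (1/2² − 1/4²) = 2.550 eV.
λ = 1240 / 2.550 = 486 nm.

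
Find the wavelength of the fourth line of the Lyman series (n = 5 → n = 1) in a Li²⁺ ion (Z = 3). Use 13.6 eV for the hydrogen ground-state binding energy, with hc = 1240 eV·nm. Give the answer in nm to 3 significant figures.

10.6 nm

The Lyman series terminates on n_f = 1; the fourth line has n_i = 1+4 = 5.
ΔE = 122.4 × (1/1² − 1/5²) = 117.5 eV.
λ = 1240 / 117.5 = 10.6 nm.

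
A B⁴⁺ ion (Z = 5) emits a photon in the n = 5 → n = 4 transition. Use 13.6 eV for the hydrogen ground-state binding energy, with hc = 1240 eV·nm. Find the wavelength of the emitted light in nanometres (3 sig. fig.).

162 nm

For Z = 5 the level energies scale as Z², so the effective Rydberg energy is 13.6 × 25 = 340.0 eV.
ΔE = 340.0 × (1/4² − 1/5²) = 340.0 × 0.02250 = 7.650 eV.
λ = hc/ΔE = 1240 / 7.650 = 162 nm.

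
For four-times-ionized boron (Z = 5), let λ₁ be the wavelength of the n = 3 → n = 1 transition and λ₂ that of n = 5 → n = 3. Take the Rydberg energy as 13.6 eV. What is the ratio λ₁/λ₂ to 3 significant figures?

λ ∝ 1/ΔE ∝ 1/(1/n_f² − 1/n_i²), and the Z² and hc factors cancel in the ratio.
λ₁/λ₂ = (1/3² − 1/5²)/(1/1² − 1/3²) = 0.07111/0.8889 = 0.0800.

0.0800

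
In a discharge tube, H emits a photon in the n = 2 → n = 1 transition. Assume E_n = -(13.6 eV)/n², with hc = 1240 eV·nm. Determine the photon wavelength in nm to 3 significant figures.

122 nm

ΔE = 13.60 × (1/1² − 1/2²) = 13.60 × 0.7500 = 10.20 eV.
λ = hc/ΔE = 1240 / 10.20 = 122 nm.
This line belongs to the Lyman series.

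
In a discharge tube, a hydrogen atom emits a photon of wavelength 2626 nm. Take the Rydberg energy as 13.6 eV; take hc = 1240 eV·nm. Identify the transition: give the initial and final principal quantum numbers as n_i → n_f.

n_i = 6, n_f = 4

The photon energy is ΔE = hc/λ = 1240 / 2626 = 0.4722 eV.
With Z = 1, ΔE = 13.60 × (1/n_f² − 1/n_i²), so 1/n_f² − 1/n_i² = 0.03472.
Trying n_f = 4 gives 1/n_i² = 0.02778, i.e. n_i ≈ 6; this pair matches.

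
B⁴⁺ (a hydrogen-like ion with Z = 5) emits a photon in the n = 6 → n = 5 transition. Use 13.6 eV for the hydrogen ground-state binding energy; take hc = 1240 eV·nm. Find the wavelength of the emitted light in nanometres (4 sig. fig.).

298.4 nm

For Z = 5 the level energies scale as Z², so the effective Rydberg energy is 13.6 × 25 = 340.0 eV.
ΔE = 340.0 × (1/5² − 1/6²) = 340.0 × 0.01222 = 4.156 eV.
λ = hc/ΔE = 1240 / 4.156 = 298.4 nm.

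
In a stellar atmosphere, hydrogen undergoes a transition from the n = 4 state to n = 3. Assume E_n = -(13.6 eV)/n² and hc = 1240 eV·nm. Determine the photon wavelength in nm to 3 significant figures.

1880 nm

ΔE = 13.60 × (1/3² − 1/4²) = 13.60 × 0.04861 = 0.6611 eV.
λ = hc/ΔE = 1240 / 0.6611 = 1880 nm.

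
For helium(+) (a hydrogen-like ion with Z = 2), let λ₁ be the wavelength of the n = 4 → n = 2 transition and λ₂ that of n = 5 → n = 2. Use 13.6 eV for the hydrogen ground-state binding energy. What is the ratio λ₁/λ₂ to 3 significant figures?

1.12

λ ∝ 1/ΔE ∝ 1/(1/n_f² − 1/n_i²), and the Z² and hc factors cancel in the ratio.
λ₁/λ₂ = (1/2² − 1/5²)/(1/2² − 1/4²) = 0.2100/0.1875 = 1.12.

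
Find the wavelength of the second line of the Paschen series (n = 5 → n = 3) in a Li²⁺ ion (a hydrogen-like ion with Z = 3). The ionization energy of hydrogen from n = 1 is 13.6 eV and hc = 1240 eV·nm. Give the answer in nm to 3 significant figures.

142 nm

The Paschen series terminates on n_f = 3; the second line has n_i = 3+2 = 5.
ΔE = 122.4 × (1/3² − 1/5²) = 8.704 eV.
λ = 1240 / 8.704 = 142 nm.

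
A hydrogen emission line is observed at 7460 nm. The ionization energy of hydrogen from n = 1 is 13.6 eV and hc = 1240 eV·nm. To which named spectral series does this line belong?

Pfund

ΔE = 1240/7460 = 0.1662 eV.
This matches 13.6 × (1/5² − 1/6²), so n_f = 5: the Pfund series.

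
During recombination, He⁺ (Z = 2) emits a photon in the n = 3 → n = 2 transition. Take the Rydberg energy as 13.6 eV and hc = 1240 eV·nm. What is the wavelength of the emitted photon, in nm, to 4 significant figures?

For Z = 2 the level energies scale as Z², so the effective Rydberg energy is 13.6 × 4 = 54.40 eV.
ΔE = 54.40 × (1/2² − 1/3²) = 54.40 × 0.1389 = 7.556 eV.
λ = hc/ΔE = 1240 / 7.556 = 164.1 nm.

164.1 nm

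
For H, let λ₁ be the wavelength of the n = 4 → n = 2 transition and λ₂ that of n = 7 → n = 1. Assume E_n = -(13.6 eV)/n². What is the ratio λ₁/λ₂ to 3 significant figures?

λ ∝ 1/ΔE ∝ 1/(1/n_f² − 1/n_i²), and the Z² and hc factors cancel in the ratio.
λ₁/λ₂ = (1/1² − 1/7²)/(1/2² − 1/4²) = 0.9796/0.1875 = 5.22.

5.22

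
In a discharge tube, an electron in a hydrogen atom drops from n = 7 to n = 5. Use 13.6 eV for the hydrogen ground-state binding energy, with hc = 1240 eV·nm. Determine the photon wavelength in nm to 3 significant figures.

4650 nm

ΔE = 13.60 × (1/5² − 1/7²) = 13.60 × 0.01959 = 0.2664 eV.
λ = hc/ΔE = 1240 / 0.2664 = 4650 nm.
This line belongs to the Pfund series.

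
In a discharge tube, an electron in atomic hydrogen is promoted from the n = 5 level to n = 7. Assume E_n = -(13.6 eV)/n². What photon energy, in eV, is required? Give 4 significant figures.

0.2664 eV

E_7 = −13.60/49 = −0.2776 eV and E_5 = −13.60/25 = −0.5440 eV.
The photon energy is |E_7 − E_5| = 0.2664 eV.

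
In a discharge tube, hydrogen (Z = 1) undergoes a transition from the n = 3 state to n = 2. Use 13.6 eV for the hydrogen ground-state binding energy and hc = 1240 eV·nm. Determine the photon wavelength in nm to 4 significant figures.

656.5 nm

ΔE = 13.60 × (1/2² − 1/3²) = 13.60 × 0.1389 = 1.889 eV.
λ = hc/ΔE = 1240 / 1.889 = 656.5 nm.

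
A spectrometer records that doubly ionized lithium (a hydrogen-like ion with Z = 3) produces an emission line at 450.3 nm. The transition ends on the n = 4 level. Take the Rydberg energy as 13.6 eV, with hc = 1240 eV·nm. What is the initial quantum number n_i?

n_i = 5

The photon energy is ΔE = hc/λ = 1240 / 450.3 = 2.754 eV.
With Z = 3, ΔE = 122.4 × (1/n_f² − 1/n_i²), so 1/n_f² − 1/n_i² = 0.02250.
With n_f = 4: 1/n_i² = 1/16 − 0.02250 = 0.04000, so n_i ≈ 5.00.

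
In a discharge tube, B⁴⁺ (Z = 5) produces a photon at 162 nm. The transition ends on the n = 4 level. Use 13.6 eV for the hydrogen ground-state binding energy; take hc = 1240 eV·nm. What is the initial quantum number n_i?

The photon energy is ΔE = hc/λ = 1240 / 162 = 7.654 eV.
With Z = 5, ΔE = 340.0 × (1/n_f² − 1/n_i²), so 1/n_f² − 1/n_i² = 0.02251.
With n_f = 4: 1/n_i² = 1/16 − 0.02251 = 0.03999, so n_i ≈ 5.00.

n_i = 5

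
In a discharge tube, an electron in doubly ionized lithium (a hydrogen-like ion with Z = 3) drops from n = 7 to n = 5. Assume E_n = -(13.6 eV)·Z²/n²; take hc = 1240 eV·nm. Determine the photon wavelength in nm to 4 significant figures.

517.1 nm

For Z = 3 the level energies scale as Z², so the effective Rydberg energy is 13.6 × 9 = 122.4 eV.
ΔE = 122.4 × (1/5² − 1/7²) = 122.4 × 0.01959 = 2.398 eV.
λ = hc/ΔE = 1240 / 2.398 = 517.1 nm.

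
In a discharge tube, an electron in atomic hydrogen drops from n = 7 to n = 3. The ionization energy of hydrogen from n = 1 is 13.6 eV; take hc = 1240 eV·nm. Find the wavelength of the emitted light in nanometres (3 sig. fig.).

ΔE = 13.60 × (1/3² − 1/7²) = 13.60 × 0.09070 = 1.234 eV.
λ = hc/ΔE = 1240 / 1.234 = 1010 nm.

1010 nm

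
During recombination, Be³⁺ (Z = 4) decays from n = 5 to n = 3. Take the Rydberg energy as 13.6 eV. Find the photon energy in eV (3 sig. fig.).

15.5 eV

The Bohr energies scale as Z², so for Z = 4: E_n = −217.6/n² eV.
E_5 = −217.6/25 = −8.704 eV and E_3 = −217.6/9 = −24.18 eV.
The photon energy is |E_5 − E_3| = 15.5 eV.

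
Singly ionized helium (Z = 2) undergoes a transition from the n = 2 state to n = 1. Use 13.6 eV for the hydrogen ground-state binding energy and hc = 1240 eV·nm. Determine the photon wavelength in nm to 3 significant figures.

30.4 nm

For Z = 2 the level energies scale as Z², so the effective Rydberg energy is 13.6 × 4 = 54.40 eV.
ΔE = 54.40 × (1/1² − 1/2²) = 54.40 × 0.7500 = 40.80 eV.
λ = hc/ΔE = 1240 / 40.80 = 30.4 nm.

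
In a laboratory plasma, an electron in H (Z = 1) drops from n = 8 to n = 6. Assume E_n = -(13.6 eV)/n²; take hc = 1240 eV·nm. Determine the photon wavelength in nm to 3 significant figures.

ΔE = 13.60 × (1/6² − 1/8²) = 13.60 × 0.01215 = 0.1653 eV.
λ = hc/ΔE = 1240 / 0.1653 = 7500 nm.

7500 nm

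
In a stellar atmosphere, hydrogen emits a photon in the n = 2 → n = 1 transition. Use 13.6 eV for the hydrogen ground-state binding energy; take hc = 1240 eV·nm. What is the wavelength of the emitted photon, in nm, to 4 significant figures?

121.6 nm

ΔE = 13.60 × (1/1² − 1/2²) = 13.60 × 0.7500 = 10.20 eV.
λ = hc/ΔE = 1240 / 10.20 = 121.6 nm.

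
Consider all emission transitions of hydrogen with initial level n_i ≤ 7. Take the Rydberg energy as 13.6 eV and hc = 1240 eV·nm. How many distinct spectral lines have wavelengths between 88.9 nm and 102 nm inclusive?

4

Enumerate all n_i → n_f pairs with 1 ≤ n_f < n_i ≤ 7 and compute λ = 1240 / [13.6·1·(1/n_f² − 1/n_i²)].
Lines falling in [88.9, 102] nm: 7→1 (93.08 nm), 6→1 (93.78 nm), 5→1 (94.98 nm), 4→1 (97.25 nm).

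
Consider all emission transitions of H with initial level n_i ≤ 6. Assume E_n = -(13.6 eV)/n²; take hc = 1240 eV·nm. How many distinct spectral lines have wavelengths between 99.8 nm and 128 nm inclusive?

2

Enumerate all n_i → n_f pairs with 1 ≤ n_f < n_i ≤ 6 and compute λ = 1240 / [13.6·1·(1/n_f² − 1/n_i²)].
Lines falling in [99.8, 128] nm: 3→1 (102.6 nm), 2→1 (121.6 nm).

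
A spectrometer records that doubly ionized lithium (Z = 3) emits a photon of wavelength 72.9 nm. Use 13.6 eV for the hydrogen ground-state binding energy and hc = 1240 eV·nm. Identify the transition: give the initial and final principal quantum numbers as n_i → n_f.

The photon energy is ΔE = hc/λ = 1240 / 72.9 = 17.01 eV.
With Z = 3, ΔE = 122.4 × (1/n_f² − 1/n_i²), so 1/n_f² − 1/n_i² = 0.1390.
Trying n_f = 2 gives 1/n_i² = 0.1110, i.e. n_i ≈ 3; this pair matches.

n_i = 3, n_f = 2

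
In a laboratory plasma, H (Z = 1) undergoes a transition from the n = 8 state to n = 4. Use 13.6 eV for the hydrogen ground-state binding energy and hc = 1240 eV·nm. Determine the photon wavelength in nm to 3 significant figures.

1950 nm

ΔE = 13.60 × (1/4² − 1/8²) = 13.60 × 0.04688 = 0.6375 eV.
λ = hc/ΔE = 1240 / 0.6375 = 1950 nm.
This line belongs to the Brackett series.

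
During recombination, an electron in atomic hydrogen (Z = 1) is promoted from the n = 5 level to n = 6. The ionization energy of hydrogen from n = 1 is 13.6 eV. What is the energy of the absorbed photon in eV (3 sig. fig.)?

E_6 = −13.60/36 = −0.3778 eV and E_5 = −13.60/25 = −0.5440 eV.
The photon energy is |E_6 − E_5| = 0.166 eV.

0.166 eV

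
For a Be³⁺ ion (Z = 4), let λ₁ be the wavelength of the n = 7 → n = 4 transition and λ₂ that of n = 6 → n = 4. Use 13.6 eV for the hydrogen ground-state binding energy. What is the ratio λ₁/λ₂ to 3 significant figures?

λ ∝ 1/ΔE ∝ 1/(1/n_f² − 1/n_i²), and the Z² and hc factors cancel in the ratio.
λ₁/λ₂ = (1/4² − 1/6²)/(1/4² − 1/7²) = 0.03472/0.04209 = 0.825.

0.825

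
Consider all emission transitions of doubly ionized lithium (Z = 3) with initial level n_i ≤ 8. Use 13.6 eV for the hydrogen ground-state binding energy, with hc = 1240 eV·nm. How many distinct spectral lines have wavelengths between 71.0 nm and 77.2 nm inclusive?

1

Enumerate all n_i → n_f pairs with 1 ≤ n_f < n_i ≤ 8 and compute λ = 1240 / [13.6·9·(1/n_f² − 1/n_i²)].
Lines falling in [71.0, 77.2] nm: 3→2 (72.94 nm).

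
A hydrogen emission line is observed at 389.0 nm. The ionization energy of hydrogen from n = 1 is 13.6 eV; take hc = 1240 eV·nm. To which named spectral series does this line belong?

ΔE = 1240/389.0 = 3.188 eV.
This matches 13.6 × (1/2² − 1/8²), so n_f = 2: the Balmer series.

Balmer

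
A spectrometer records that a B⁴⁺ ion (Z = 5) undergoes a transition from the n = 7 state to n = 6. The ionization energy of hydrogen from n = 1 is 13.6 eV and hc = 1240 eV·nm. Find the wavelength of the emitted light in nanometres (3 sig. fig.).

For Z = 5 the level energies scale as Z², so the effective Rydberg energy is 13.6 × 25 = 340.0 eV.
ΔE = 340.0 × (1/6² − 1/7²) = 340.0 × 0.007370 = 2.506 eV.
λ = hc/ΔE = 1240 / 2.506 = 495 nm.

495 nm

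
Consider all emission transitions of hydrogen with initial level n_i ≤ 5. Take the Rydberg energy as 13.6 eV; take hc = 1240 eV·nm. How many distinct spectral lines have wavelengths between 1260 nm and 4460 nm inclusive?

3

Enumerate all n_i → n_f pairs with 1 ≤ n_f < n_i ≤ 5 and compute λ = 1240 / [13.6·1·(1/n_f² − 1/n_i²)].
Lines falling in [1260, 4460] nm: 5→3 (1282 nm), 4→3 (1876 nm), 5→4 (4052 nm).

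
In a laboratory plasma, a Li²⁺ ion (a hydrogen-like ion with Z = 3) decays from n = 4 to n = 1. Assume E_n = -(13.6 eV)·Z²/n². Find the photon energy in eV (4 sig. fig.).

114.8 eV

The Bohr energies scale as Z², so for Z = 3: E_n = −122.4/n² eV.
E_4 = −122.4/16 = −7.650 eV and E_1 = −122.4/1 = −122.4 eV.
The photon energy is |E_4 − E_1| = 114.8 eV.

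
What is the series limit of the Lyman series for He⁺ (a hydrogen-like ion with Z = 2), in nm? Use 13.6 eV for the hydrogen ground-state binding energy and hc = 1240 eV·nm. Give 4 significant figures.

22.79 nm

The Lyman series has lower level n_f = 1; the series limit corresponds to n_i → ∞.
ΔE_max = 13.6 × 4 / 1² = 54.40 eV.
λ_min = 1240 / 54.40 = 22.79 nm.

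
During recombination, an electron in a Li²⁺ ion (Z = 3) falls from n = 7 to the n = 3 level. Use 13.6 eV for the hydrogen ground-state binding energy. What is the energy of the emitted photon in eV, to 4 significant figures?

11.10 eV

The Bohr energies scale as Z², so for Z = 3: E_n = −122.4/n² eV.
E_7 = −122.4/49 = −2.498 eV and E_3 = −122.4/9 = −13.60 eV.
The photon energy is |E_7 − E_3| = 11.10 eV.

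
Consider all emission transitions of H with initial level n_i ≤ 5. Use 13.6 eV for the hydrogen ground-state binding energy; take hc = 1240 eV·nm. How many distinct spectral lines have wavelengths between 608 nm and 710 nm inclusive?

Enumerate all n_i → n_f pairs with 1 ≤ n_f < n_i ≤ 5 and compute λ = 1240 / [13.6·1·(1/n_f² − 1/n_i²)].
Lines falling in [608, 710] nm: 3→2 (656.5 nm).

1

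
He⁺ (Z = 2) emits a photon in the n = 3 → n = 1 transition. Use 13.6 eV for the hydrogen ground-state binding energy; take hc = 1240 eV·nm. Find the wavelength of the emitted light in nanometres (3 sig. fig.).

For Z = 2 the level energies scale as Z², so the effective Rydberg energy is 13.6 × 4 = 54.40 eV.
ΔE = 54.40 × (1/1² − 1/3²) = 54.40 × 0.8889 = 48.36 eV.
λ = hc/ΔE = 1240 / 48.36 = 25.6 nm.

25.6 nm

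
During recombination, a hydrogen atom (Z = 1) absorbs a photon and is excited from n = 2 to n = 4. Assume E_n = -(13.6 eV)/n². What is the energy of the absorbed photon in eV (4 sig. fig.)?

E_4 = −13.60/16 = −0.8500 eV and E_2 = −13.60/4 = −3.400 eV.
The photon energy is |E_4 − E_2| = 2.550 eV.

2.550 eV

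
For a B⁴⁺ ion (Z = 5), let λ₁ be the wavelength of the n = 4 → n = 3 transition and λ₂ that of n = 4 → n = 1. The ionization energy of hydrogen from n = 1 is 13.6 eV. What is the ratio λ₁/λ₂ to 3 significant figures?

λ ∝ 1/ΔE ∝ 1/(1/n_f² − 1/n_i²), and the Z² and hc factors cancel in the ratio.
λ₁/λ₂ = (1/1² − 1/4²)/(1/3² − 1/4²) = 0.9375/0.04861 = 19.3.

19.3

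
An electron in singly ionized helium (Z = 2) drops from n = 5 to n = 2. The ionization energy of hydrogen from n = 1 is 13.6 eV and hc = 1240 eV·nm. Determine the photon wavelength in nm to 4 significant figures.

108.5 nm

For Z = 2 the level energies scale as Z², so the effective Rydberg energy is 13.6 × 4 = 54.40 eV.
ΔE = 54.40 × (1/2² − 1/5²) = 54.40 × 0.2100 = 11.42 eV.
λ = hc/ΔE = 1240 / 11.42 = 108.5 nm.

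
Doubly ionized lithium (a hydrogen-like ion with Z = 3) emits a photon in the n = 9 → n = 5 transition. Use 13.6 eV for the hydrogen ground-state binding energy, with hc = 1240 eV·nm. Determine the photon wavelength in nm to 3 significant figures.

For Z = 3 the level energies scale as Z², so the effective Rydberg energy is 13.6 × 9 = 122.4 eV.
ΔE = 122.4 × (1/5² − 1/9²) = 122.4 × 0.02765 = 3.385 eV.
λ = hc/ΔE = 1240 / 3.385 = 366 nm.

366 nm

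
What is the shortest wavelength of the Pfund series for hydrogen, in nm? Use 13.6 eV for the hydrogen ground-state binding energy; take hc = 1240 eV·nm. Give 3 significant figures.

2280 nm

The Pfund series has lower level n_f = 5; the series limit corresponds to n_i → ∞.
ΔE_max = 13.6 × 1 / 5² = 0.5440 eV.
λ_min = 1240 / 0.5440 = 2280 nm.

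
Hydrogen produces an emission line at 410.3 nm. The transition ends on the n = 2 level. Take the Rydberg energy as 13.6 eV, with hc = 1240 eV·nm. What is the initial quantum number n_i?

The photon energy is ΔE = hc/λ = 1240 / 410.3 = 3.022 eV.
With Z = 1, ΔE = 13.60 × (1/n_f² − 1/n_i²), so 1/n_f² − 1/n_i² = 0.2222.
With n_f = 2: 1/n_i² = 1/4 − 0.2222 = 0.02778, so n_i ≈ 6.00.

n_i = 6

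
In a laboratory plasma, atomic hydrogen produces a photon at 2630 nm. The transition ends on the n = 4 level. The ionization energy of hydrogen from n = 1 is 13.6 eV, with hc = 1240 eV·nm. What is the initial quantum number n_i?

n_i = 6

The photon energy is ΔE = hc/λ = 1240 / 2630 = 0.4715 eV.
With Z = 1, ΔE = 13.60 × (1/n_f² − 1/n_i²), so 1/n_f² − 1/n_i² = 0.03467.
With n_f = 4: 1/n_i² = 1/16 − 0.03467 = 0.02783, so n_i ≈ 5.99.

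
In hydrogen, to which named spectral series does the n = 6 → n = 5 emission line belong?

Pfund

The series is set by the lower level: n_f = 5 is the Pfund series.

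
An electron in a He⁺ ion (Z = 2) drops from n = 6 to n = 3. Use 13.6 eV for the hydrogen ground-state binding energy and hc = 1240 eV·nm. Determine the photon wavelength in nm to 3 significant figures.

274 nm

For Z = 2 the level energies scale as Z², so the effective Rydberg energy is 13.6 × 4 = 54.40 eV.
ΔE = 54.40 × (1/3² − 1/6²) = 54.40 × 0.08333 = 4.533 eV.
λ = hc/ΔE = 1240 / 4.533 = 274 nm.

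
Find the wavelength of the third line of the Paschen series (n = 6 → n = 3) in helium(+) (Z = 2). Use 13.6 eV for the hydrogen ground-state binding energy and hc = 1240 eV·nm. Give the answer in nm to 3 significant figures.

274 nm

The Paschen series terminates on n_f = 3; the third line has n_i = 3+3 = 6.
ΔE = 54.40 × (1/3² − 1/6²) = 4.533 eV.
λ = 1240 / 4.533 = 274 nm.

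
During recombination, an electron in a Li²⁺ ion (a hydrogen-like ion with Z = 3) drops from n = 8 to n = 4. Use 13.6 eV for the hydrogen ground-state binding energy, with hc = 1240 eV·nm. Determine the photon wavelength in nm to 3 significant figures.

216 nm

For Z = 3 the level energies scale as Z², so the effective Rydberg energy is 13.6 × 9 = 122.4 eV.
ΔE = 122.4 × (1/4² − 1/8²) = 122.4 × 0.04688 = 5.738 eV.
λ = hc/ΔE = 1240 / 5.738 = 216 nm.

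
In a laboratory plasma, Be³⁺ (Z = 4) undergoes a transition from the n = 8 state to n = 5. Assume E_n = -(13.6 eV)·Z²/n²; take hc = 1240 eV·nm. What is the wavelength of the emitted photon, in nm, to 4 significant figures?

For Z = 4 the level energies scale as Z², so the effective Rydberg energy is 13.6 × 16 = 217.6 eV.
ΔE = 217.6 × (1/5² − 1/8²) = 217.6 × 0.02438 = 5.304 eV.
λ = hc/ΔE = 1240 / 5.304 = 233.8 nm.

233.8 nm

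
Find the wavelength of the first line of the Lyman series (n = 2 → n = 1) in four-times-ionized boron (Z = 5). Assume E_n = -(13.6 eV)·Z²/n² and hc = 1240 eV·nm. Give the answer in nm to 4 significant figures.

The Lyman series terminates on n_f = 1; the first line has n_i = 1+1 = 2.
ΔE = 340.0 × (1/1² − 1/2²) = 255.0 eV.
λ = 1240 / 255.0 = 4.863 nm.

4.863 nm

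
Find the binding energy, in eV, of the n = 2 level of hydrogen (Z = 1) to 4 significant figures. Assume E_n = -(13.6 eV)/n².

E_2 = −13.60/4 = −3.400 eV, so ionization (to E = 0) requires 3.400 eV.

3.400 eV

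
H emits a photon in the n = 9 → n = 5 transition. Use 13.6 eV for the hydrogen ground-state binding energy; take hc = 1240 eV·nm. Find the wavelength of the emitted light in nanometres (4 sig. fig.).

ΔE = 13.60 × (1/5² − 1/9²) = 13.60 × 0.02765 = 0.3761 eV.
λ = hc/ΔE = 1240 / 0.3761 = 3297 nm.

3297 nm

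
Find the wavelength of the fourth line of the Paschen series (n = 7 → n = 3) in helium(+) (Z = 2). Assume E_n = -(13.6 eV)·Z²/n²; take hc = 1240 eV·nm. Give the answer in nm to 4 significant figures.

The Paschen series terminates on n_f = 3; the fourth line has n_i = 3+4 = 7.
ΔE = 54.40 × (1/3² − 1/7²) = 4.934 eV.
λ = 1240 / 4.934 = 251.3 nm.

251.3 nm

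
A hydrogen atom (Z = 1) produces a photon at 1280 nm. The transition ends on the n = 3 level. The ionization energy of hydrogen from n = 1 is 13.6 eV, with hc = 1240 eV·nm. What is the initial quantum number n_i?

The photon energy is ΔE = hc/λ = 1240 / 1280 = 0.9688 eV.
With Z = 1, ΔE = 13.60 × (1/n_f² − 1/n_i²), so 1/n_f² − 1/n_i² = 0.07123.
With n_f = 3: 1/n_i² = 1/9 − 0.07123 = 0.03988, so n_i ≈ 5.01.

n_i = 5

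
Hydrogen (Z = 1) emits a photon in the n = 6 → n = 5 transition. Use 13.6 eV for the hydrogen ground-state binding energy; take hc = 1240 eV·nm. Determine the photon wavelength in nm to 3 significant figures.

ΔE = 13.60 × (1/5² − 1/6²) = 13.60 × 0.01222 = 0.1662 eV.
λ = hc/ΔE = 1240 / 0.1662 = 7460 nm.

7460 nm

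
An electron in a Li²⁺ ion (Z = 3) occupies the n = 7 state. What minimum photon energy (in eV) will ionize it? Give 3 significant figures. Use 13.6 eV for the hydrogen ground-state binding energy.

E_n = −13.6 Z²/n² = −122.4/n² eV for Z = 3.
E_7 = −122.4/49 = −2.50 eV, so ionization (to E = 0) requires 2.50 eV.

2.50 eV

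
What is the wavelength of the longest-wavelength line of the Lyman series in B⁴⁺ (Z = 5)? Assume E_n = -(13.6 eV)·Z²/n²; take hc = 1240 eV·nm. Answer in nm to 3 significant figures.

The Lyman series terminates on n_f = 1; the first line has n_i = 1+1 = 2.
ΔE = 340.0 × (1/1² − 1/2²) = 255.0 eV.
λ = 1240 / 255.0 = 4.86 nm.

4.86 nm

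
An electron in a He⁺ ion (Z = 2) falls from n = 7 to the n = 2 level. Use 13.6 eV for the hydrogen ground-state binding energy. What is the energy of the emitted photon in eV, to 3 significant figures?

The Bohr energies scale as Z², so for Z = 2: E_n = −54.40/n² eV.
E_7 = −54.40/49 = −1.110 eV and E_2 = −54.40/4 = −13.60 eV.
The photon energy is |E_7 − E_2| = 12.5 eV.

12.5 eV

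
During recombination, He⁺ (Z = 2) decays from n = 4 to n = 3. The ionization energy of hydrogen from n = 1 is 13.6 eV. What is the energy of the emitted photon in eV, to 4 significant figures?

2.644 eV

The Bohr energies scale as Z², so for Z = 2: E_n = −54.40/n² eV.
E_4 = −54.40/16 = −3.400 eV and E_3 = −54.40/9 = −6.044 eV.
The photon energy is |E_4 − E_3| = 2.644 eV.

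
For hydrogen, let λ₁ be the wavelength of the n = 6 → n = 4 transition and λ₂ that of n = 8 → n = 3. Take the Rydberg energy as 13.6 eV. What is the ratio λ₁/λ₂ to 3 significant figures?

2.75

λ ∝ 1/ΔE ∝ 1/(1/n_f² − 1/n_i²), and the Z² and hc factors cancel in the ratio.
λ₁/λ₂ = (1/3² − 1/8²)/(1/4² − 1/6²) = 0.09549/0.03472 = 2.75.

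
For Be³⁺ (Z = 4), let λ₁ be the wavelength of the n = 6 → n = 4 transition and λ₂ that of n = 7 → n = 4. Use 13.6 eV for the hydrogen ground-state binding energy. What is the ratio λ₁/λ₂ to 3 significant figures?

λ ∝ 1/ΔE ∝ 1/(1/n_f² − 1/n_i²), and the Z² and hc factors cancel in the ratio.
λ₁/λ₂ = (1/4² − 1/7²)/(1/4² − 1/6²) = 0.04209/0.03472 = 1.21.

1.21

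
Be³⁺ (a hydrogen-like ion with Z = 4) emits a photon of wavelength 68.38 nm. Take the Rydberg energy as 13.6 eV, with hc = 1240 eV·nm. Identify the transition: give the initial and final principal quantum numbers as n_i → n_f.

n_i = 6, n_f = 3

The photon energy is ΔE = hc/λ = 1240 / 68.38 = 18.13 eV.
With Z = 4, ΔE = 217.6 × (1/n_f² − 1/n_i²), so 1/n_f² − 1/n_i² = 0.08334.
Trying n_f = 3 gives 1/n_i² = 0.02777, i.e. n_i ≈ 6; this pair matches.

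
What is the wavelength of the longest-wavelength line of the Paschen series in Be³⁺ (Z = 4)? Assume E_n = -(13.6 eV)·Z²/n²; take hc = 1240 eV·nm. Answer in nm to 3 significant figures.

The Paschen series terminates on n_f = 3; the first line has n_i = 3+1 = 4.
ΔE = 217.6 × (1/3² − 1/4²) = 10.58 eV.
λ = 1240 / 10.58 = 117 nm.

117 nm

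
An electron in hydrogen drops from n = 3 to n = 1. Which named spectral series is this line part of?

The series is set by the lower level: n_f = 1 is the Lyman series.

Lyman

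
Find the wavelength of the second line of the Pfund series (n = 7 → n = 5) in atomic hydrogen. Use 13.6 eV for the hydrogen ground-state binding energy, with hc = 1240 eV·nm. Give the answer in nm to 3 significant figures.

4650 nm

The Pfund series terminates on n_f = 5; the second line has n_i = 5+2 = 7.
ΔE = 13.60 × (1/5² − 1/7²) = 0.2664 eV.
λ = 1240 / 0.2664 = 4650 nm.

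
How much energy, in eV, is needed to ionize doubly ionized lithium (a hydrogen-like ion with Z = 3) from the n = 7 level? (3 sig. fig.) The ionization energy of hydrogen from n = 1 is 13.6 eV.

2.50 eV

E_n = −13.6 Z²/n² = −122.4/n² eV for Z = 3.
E_7 = −122.4/49 = −2.50 eV, so ionization (to E = 0) requires 2.50 eV.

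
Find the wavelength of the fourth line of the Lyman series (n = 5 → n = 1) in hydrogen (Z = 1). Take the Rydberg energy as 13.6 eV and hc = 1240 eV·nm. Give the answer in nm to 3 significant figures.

The Lyman series terminates on n_f = 1; the fourth line has n_i = 1+4 = 5.
ΔE = 13.60 × (1/1² − 1/5²) = 13.06 eV.
λ = 1240 / 13.06 = 95.0 nm.

95.0 nm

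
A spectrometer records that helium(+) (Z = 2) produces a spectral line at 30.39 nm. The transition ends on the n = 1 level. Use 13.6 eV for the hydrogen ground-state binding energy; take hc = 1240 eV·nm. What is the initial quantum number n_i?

The photon energy is ΔE = hc/λ = 1240 / 30.39 = 40.80 eV.
With Z = 2, ΔE = 54.40 × (1/n_f² − 1/n_i²), so 1/n_f² − 1/n_i² = 0.7501.
With n_f = 1: 1/n_i² = 1/1 − 0.7501 = 0.2499, so n_i ≈ 2.00.

n_i = 2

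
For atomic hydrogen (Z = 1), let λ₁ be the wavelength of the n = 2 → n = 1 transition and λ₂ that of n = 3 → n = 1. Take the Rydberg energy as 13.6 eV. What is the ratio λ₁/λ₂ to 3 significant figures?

1.19

λ ∝ 1/ΔE ∝ 1/(1/n_f² − 1/n_i²), and the Z² and hc factors cancel in the ratio.
λ₁/λ₂ = (1/1² − 1/3²)/(1/1² − 1/2²) = 0.8889/0.7500 = 1.19.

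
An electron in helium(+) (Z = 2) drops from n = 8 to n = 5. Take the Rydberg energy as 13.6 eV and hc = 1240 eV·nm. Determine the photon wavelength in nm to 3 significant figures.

For Z = 2 the level energies scale as Z², so the effective Rydberg energy is 13.6 × 4 = 54.40 eV.
ΔE = 54.40 × (1/5² − 1/8²) = 54.40 × 0.02438 = 1.326 eV.
λ = hc/ΔE = 1240 / 1.326 = 935 nm.

935 nm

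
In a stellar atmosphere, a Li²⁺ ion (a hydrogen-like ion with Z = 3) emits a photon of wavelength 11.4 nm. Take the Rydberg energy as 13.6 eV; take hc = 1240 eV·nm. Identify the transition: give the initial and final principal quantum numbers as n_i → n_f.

The photon energy is ΔE = hc/λ = 1240 / 11.4 = 108.8 eV.
With Z = 3, ΔE = 122.4 × (1/n_f² − 1/n_i²), so 1/n_f² − 1/n_i² = 0.8887.
Trying n_f = 1 gives 1/n_i² = 0.1113, i.e. n_i ≈ 3; this pair matches.

n_i = 3, n_f = 1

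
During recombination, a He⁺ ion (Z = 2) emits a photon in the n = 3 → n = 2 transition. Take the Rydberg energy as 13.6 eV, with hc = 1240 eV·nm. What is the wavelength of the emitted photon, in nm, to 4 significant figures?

164.1 nm

For Z = 2 the level energies scale as Z², so the effective Rydberg energy is 13.6 × 4 = 54.40 eV.
ΔE = 54.40 × (1/2² − 1/3²) = 54.40 × 0.1389 = 7.556 eV.
λ = hc/ΔE = 1240 / 7.556 = 164.1 nm.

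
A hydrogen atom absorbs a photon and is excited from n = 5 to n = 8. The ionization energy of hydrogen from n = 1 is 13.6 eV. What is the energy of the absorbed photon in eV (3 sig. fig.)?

0.332 eV

E_8 = −13.60/64 = −0.2125 eV and E_5 = −13.60/25 = −0.5440 eV.
The photon energy is |E_8 − E_5| = 0.332 eV.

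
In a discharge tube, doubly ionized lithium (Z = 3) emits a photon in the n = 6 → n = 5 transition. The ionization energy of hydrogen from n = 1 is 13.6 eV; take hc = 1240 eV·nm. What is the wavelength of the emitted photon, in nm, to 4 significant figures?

828.9 nm

For Z = 3 the level energies scale as Z², so the effective Rydberg energy is 13.6 × 9 = 122.4 eV.
ΔE = 122.4 × (1/5² − 1/6²) = 122.4 × 0.01222 = 1.496 eV.
λ = hc/ΔE = 1240 / 1.496 = 828.9 nm.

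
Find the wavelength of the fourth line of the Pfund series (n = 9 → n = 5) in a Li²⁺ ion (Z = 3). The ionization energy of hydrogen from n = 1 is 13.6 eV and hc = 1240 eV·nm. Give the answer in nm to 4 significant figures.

366.3 nm

The Pfund series terminates on n_f = 5; the fourth line has n_i = 5+4 = 9.
ΔE = 122.4 × (1/5² − 1/9²) = 3.385 eV.
λ = 1240 / 3.385 = 366.3 nm.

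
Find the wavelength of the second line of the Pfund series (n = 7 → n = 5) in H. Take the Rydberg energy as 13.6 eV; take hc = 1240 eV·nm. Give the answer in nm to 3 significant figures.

4650 nm

The Pfund series terminates on n_f = 5; the second line has n_i = 5+2 = 7.
ΔE = 13.60 × (1/5² − 1/7²) = 0.2664 eV.
λ = 1240 / 0.2664 = 4650 nm.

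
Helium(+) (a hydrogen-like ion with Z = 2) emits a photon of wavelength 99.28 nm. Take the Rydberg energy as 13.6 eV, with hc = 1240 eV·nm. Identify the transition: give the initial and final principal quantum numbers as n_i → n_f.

n_i = 7, n_f = 2

The photon energy is ΔE = hc/λ = 1240 / 99.28 = 12.49 eV.
With Z = 2, ΔE = 54.40 × (1/n_f² − 1/n_i²), so 1/n_f² − 1/n_i² = 0.2296.
Trying n_f = 2 gives 1/n_i² = 0.02041, i.e. n_i ≈ 7; this pair matches.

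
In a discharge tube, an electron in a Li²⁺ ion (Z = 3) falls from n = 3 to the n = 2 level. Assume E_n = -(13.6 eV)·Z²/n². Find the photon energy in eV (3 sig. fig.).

17.0 eV

The Bohr energies scale as Z², so for Z = 3: E_n = −122.4/n² eV.
E_3 = −122.4/9 = −13.60 eV and E_2 = −122.4/4 = −30.60 eV.
The photon energy is |E_3 − E_2| = 17.0 eV.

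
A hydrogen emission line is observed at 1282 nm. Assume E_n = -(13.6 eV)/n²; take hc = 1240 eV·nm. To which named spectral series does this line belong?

Paschen

ΔE = 1240/1282 = 0.9672 eV.
This matches 13.6 × (1/3² − 1/5²), so n_f = 3: the Paschen series.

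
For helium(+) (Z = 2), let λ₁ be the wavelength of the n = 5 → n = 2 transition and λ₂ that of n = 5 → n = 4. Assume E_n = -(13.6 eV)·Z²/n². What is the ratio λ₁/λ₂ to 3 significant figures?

0.107

λ ∝ 1/ΔE ∝ 1/(1/n_f² − 1/n_i²), and the Z² and hc factors cancel in the ratio.
λ₁/λ₂ = (1/4² − 1/5²)/(1/2² − 1/5²) = 0.02250/0.2100 = 0.107.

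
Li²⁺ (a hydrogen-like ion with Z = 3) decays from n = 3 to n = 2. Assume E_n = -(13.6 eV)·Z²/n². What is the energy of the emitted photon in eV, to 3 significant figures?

17.0 eV

The Bohr energies scale as Z², so for Z = 3: E_n = −122.4/n² eV.
E_3 = −122.4/9 = −13.60 eV and E_2 = −122.4/4 = −30.60 eV.
The photon energy is |E_3 − E_2| = 17.0 eV.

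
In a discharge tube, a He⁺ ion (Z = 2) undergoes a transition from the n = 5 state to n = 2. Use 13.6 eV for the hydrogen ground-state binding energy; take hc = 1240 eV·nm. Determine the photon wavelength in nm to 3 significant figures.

For Z = 2 the level energies scale as Z², so the effective Rydberg energy is 13.6 × 4 = 54.40 eV.
ΔE = 54.40 × (1/2² − 1/5²) = 54.40 × 0.2100 = 11.42 eV.
λ = hc/ΔE = 1240 / 11.42 = 109 nm.

109 nm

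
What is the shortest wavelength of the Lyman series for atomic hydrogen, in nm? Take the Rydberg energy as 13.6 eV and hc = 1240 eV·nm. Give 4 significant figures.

The Lyman series has lower level n_f = 1; the series limit corresponds to n_i → ∞.
ΔE_max = 13.6 × 1 / 1² = 13.60 eV.
λ_min = 1240 / 13.60 = 91.18 nm.

91.18 nm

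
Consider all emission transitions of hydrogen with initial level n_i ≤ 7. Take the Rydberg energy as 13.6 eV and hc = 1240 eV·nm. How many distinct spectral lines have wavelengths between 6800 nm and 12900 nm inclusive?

2

Enumerate all n_i → n_f pairs with 1 ≤ n_f < n_i ≤ 7 and compute λ = 1240 / [13.6·1·(1/n_f² − 1/n_i²)].
Lines falling in [6800, 12900] nm: 6→5 (7460 nm), 7→6 (12370 nm).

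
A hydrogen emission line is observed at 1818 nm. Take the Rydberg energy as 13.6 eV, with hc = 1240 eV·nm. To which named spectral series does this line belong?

ΔE = 1240/1818 = 0.6821 eV.
This matches 13.6 × (1/4² − 1/9²), so n_f = 4: the Brackett series.

Brackett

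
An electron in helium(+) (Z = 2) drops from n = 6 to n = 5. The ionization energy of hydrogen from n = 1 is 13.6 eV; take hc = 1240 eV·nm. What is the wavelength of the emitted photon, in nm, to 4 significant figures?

1865 nm

For Z = 2 the level energies scale as Z², so the effective Rydberg energy is 13.6 × 4 = 54.40 eV.
ΔE = 54.40 × (1/5² − 1/6²) = 54.40 × 0.01222 = 0.6649 eV.
λ = hc/ΔE = 1240 / 0.6649 = 1865 nm.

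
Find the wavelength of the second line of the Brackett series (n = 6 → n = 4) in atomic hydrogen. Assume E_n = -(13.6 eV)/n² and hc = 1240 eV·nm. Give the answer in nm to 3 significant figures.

2630 nm

The Brackett series terminates on n_f = 4; the second line has n_i = 4+2 = 6.
ΔE = 13.60 × (1/4² − 1/6²) = 0.4722 eV.
λ = 1240 / 0.4722 = 2630 nm.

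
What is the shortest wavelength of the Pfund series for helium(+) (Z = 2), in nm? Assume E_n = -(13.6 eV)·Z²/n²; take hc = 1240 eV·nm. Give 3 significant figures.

570 nm

The Pfund series has lower level n_f = 5; the series limit corresponds to n_i → ∞.
ΔE_max = 13.6 × 4 / 5² = 2.176 eV.
λ_min = 1240 / 2.176 = 570 nm.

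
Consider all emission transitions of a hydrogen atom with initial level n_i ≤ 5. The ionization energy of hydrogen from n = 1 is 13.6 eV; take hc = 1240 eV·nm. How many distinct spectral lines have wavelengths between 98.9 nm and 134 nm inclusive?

2

Enumerate all n_i → n_f pairs with 1 ≤ n_f < n_i ≤ 5 and compute λ = 1240 / [13.6·1·(1/n_f² − 1/n_i²)].
Lines falling in [98.9, 134] nm: 3→1 (102.6 nm), 2→1 (121.6 nm).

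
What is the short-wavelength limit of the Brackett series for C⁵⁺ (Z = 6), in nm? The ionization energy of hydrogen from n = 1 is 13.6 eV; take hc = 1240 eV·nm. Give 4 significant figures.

40.52 nm

The Brackett series has lower level n_f = 4; the series limit corresponds to n_i → ∞.
ΔE_max = 13.6 × 36 / 4² = 30.60 eV.
λ_min = 1240 / 30.60 = 40.52 nm.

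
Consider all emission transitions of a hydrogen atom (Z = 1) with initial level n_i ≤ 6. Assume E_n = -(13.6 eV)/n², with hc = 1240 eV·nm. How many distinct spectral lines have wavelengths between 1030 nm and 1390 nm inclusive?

2

Enumerate all n_i → n_f pairs with 1 ≤ n_f < n_i ≤ 6 and compute λ = 1240 / [13.6·1·(1/n_f² − 1/n_i²)].
Lines falling in [1030, 1390] nm: 6→3 (1094 nm), 5→3 (1282 nm).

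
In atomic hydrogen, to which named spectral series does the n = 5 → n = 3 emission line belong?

The series is set by the lower level: n_f = 3 is the Paschen series.

Paschen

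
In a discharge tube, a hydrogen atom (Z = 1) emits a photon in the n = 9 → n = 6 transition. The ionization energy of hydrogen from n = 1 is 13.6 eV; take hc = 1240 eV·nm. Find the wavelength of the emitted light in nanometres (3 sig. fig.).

5910 nm

ΔE = 13.60 × (1/6² − 1/9²) = 13.60 × 0.01543 = 0.2099 eV.
λ = hc/ΔE = 1240 / 0.2099 = 5910 nm.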